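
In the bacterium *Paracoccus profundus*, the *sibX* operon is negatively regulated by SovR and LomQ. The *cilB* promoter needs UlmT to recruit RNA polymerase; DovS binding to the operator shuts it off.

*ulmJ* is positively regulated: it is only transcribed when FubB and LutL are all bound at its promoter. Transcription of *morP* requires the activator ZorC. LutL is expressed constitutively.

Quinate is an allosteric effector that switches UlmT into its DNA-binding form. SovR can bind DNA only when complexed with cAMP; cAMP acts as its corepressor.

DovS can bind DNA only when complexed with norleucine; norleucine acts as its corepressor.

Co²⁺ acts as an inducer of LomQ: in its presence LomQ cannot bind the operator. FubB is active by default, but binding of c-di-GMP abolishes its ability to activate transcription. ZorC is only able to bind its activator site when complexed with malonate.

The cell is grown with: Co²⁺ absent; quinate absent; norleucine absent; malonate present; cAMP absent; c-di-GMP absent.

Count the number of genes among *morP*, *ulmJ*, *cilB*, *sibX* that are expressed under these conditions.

2

Malonate is present, so ZorC is active.
No repressor is bound and ZorC is active, so *morP* is transcribed.
→ *morP* is ON.
c-di-GMP is absent, so FubB is active.
LutL is produced constitutively and is active.
No repressor is bound and FubB and LutL are active, so *ulmJ* is transcribed.
→ *ulmJ* is ON.
Norleucine is absent, so DovS is inactive.
Quinate is absent, so UlmT is inactive.
Required activator UlmT is absent, so *cilB* is not transcribed.
→ *cilB* is OFF.
cAMP is absent, so SovR is inactive.
Co²⁺ is absent, so LomQ is active.
With repressor LomQ bound, *sibX* is not transcribed.
→ *sibX* is OFF.
2 of the 4 genes are transcribed.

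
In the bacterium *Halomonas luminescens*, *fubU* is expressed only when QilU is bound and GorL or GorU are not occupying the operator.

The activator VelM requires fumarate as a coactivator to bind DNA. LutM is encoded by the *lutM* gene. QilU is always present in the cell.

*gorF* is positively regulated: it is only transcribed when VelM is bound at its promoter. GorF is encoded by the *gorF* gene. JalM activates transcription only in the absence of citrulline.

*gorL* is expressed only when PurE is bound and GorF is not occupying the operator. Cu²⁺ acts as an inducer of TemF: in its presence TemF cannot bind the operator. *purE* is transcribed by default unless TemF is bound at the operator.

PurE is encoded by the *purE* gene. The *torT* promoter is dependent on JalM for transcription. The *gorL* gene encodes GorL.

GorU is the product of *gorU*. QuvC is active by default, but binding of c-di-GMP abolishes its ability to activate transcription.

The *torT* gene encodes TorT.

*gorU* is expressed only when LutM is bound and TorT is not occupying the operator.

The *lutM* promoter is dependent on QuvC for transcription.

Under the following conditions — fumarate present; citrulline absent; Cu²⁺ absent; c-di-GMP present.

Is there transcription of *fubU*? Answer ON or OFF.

ON

QilU is produced constitutively and is active.
Fumarate is present, so VelM is active.
No repressor is bound and VelM is active, so *gorF* is transcribed.
So GorF is produced and active.
Cu²⁺ is absent, so TemF is active.
With repressor TemF bound, *purE* is not transcribed.
So PurE is not produced.
With repressor GorF bound, *gorL* is not transcribed.
So GorL is not produced.
c-di-GMP is present, so QuvC is inactive.
Required activator QuvC is absent, so *lutM* is not transcribed.
So LutM is not produced.
Citrulline is absent, so JalM is active.
No repressor is bound and JalM is active, so *torT* is transcribed.
So TorT is produced and active.
With repressor TorT bound, *gorU* is not transcribed.
So GorU is not produced.
No repressor is bound and QilU is active, so *fubU* is transcribed.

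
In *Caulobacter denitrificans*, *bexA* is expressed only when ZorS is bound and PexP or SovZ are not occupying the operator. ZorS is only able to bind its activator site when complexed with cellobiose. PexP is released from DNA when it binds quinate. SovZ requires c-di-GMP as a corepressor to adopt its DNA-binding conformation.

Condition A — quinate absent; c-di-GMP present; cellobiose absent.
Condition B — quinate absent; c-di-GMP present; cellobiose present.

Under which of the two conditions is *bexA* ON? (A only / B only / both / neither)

Condition A:
Quinate is absent, so PexP is active.
c-di-GMP is present, so SovZ is active.
Cellobiose is absent, so ZorS is inactive.
With repressor PexP bound, *bexA* is not transcribed.
→ *bexA* is OFF in A.
Condition B:
Quinate is absent, so PexP is active.
c-di-GMP is present, so SovZ is active.
Cellobiose is present, so ZorS is active.
With repressor PexP bound, *bexA* is not transcribed.
→ *bexA* is OFF in B.

neither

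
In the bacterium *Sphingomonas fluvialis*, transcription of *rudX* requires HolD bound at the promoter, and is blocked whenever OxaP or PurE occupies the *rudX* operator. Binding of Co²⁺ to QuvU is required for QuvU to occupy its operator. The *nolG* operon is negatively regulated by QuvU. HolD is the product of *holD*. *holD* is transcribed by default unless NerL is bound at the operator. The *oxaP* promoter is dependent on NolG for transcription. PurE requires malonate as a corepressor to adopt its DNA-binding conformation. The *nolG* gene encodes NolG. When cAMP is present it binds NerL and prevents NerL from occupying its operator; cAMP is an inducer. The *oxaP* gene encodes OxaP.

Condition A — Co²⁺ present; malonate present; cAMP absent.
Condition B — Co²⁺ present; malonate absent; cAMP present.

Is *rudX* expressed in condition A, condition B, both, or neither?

Condition A:
Co²⁺ is present, so QuvU is active.
With repressor QuvU bound, *nolG* is not transcribed.
So NolG is not produced.
Required activator NolG is absent, so *oxaP* is not transcribed.
So OxaP is not produced.
Malonate is present, so PurE is active.
cAMP is absent, so NerL is active.
With repressor NerL bound, *holD* is not transcribed.
So HolD is not produced.
With repressor PurE bound, *rudX* is not transcribed.
→ *rudX* is OFF in A.
Condition B:
Co²⁺ is present, so QuvU is active.
With repressor QuvU bound, *nolG* is not transcribed.
So NolG is not produced.
Required activator NolG is absent, so *oxaP* is not transcribed.
So OxaP is not produced.
Malonate is absent, so PurE is inactive.
cAMP is present, so NerL is inactive.
With no repressor bound, *holD* is transcribed.
So HolD is produced and active.
No repressor is bound and HolD is active, so *rudX* is transcribed.
→ *rudX* is ON in B.

B only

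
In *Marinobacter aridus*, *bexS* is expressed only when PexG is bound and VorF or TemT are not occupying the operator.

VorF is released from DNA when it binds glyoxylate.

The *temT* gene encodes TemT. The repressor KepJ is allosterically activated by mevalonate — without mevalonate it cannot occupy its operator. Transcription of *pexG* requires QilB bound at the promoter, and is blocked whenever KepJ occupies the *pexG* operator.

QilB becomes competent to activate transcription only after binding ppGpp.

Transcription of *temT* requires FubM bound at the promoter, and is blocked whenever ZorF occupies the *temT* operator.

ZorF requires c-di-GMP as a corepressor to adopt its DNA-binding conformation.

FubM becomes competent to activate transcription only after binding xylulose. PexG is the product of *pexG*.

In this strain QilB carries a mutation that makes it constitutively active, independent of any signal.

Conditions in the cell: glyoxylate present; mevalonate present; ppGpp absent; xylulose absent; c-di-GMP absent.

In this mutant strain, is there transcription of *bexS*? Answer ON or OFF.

Mevalonate is present, so KepJ is active.
QilB is constitutively active in this strain.
With repressor KepJ bound, *pexG* is not transcribed.
So PexG is not produced.
Glyoxylate is present, so VorF is inactive.
c-di-GMP is absent, so ZorF is inactive.
Xylulose is absent, so FubM is inactive.
Required activator FubM is absent, so *temT* is not transcribed.
So TemT is not produced.
Required activator PexG is absent, so *bexS* is not transcribed.

OFF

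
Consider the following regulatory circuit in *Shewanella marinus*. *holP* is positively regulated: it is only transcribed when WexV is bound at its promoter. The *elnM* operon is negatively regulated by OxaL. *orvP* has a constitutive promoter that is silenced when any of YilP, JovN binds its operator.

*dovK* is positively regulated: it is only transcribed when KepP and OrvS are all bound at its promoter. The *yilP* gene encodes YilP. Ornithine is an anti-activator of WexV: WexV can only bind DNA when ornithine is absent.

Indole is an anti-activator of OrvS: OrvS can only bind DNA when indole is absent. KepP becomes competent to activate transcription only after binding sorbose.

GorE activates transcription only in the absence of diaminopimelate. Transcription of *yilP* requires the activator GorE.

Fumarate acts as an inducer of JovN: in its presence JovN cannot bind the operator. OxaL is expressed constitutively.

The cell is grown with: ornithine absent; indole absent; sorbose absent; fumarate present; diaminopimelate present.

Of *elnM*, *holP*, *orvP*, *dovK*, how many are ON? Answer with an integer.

2

OxaL is produced constitutively and is active.
With repressor OxaL bound, *elnM* is not transcribed.
→ *elnM* is OFF.
Ornithine is absent, so WexV is active.
No repressor is bound and WexV is active, so *holP* is transcribed.
→ *holP* is ON.
Diaminopimelate is present, so GorE is inactive.
Required activator GorE is absent, so *yilP* is not transcribed.
So YilP is not produced.
Fumarate is present, so JovN is inactive.
With no repressor bound, *orvP* is transcribed.
→ *orvP* is ON.
Sorbose is absent, so KepP is inactive.
Indole is absent, so OrvS is active.
Required activator KepP is absent, so *dovK* is not transcribed.
→ *dovK* is OFF.
2 of the 4 genes are transcribed.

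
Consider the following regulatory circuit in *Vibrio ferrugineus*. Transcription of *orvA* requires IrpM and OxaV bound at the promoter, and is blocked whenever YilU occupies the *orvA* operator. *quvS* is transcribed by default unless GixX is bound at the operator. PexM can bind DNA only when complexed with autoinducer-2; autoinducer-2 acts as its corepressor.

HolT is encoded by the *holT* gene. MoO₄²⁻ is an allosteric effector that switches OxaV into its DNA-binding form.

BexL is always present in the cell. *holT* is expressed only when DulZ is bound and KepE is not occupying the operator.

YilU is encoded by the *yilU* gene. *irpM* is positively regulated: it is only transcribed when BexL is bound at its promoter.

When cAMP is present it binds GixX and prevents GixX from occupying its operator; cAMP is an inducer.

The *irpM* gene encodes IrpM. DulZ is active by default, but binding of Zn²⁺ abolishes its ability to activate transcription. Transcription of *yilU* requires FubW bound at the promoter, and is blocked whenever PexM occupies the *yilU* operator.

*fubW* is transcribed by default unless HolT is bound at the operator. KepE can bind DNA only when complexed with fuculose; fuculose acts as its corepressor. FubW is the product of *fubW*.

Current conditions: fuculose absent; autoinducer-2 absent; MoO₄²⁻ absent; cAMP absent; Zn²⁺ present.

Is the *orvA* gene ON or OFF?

Zn²⁺ is present, so DulZ is inactive.
Fuculose is absent, so KepE is inactive.
Required activator DulZ is absent, so *holT* is not transcribed.
So HolT is not produced.
With no repressor bound, *fubW* is transcribed.
So FubW is produced and active.
Autoinducer-2 is absent, so PexM is inactive.
No repressor is bound and FubW is active, so *yilU* is transcribed.
So YilU is produced and active.
BexL is produced constitutively and is active.
No repressor is bound and BexL is active, so *irpM* is transcribed.
So IrpM is produced and active.
MoO₄²⁻ is absent, so OxaV is inactive.
With repressor YilU bound, *orvA* is not transcribed.

OFF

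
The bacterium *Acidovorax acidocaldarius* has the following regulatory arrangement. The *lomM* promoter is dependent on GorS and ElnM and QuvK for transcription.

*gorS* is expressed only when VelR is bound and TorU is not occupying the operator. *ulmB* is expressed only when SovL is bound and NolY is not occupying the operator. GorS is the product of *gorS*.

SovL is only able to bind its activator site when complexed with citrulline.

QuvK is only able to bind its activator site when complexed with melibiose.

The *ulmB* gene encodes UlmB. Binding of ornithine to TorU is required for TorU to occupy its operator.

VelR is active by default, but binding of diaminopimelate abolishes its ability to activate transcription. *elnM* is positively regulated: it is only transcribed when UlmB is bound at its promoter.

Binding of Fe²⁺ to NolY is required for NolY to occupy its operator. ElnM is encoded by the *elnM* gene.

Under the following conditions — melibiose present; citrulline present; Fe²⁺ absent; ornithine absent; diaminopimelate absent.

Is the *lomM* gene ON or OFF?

Diaminopimelate is absent, so VelR is active.
Ornithine is absent, so TorU is inactive.
No repressor is bound and VelR is active, so *gorS* is transcribed.
So GorS is produced and active.
Citrulline is present, so SovL is active.
Fe²⁺ is absent, so NolY is inactive.
No repressor is bound and SovL is active, so *ulmB* is transcribed.
So UlmB is produced and active.
No repressor is bound and UlmB is active, so *elnM* is transcribed.
So ElnM is produced and active.
Melibiose is present, so QuvK is active.
No repressor is bound and GorS and ElnM and QuvK are active, so *lomM* is transcribed.

ON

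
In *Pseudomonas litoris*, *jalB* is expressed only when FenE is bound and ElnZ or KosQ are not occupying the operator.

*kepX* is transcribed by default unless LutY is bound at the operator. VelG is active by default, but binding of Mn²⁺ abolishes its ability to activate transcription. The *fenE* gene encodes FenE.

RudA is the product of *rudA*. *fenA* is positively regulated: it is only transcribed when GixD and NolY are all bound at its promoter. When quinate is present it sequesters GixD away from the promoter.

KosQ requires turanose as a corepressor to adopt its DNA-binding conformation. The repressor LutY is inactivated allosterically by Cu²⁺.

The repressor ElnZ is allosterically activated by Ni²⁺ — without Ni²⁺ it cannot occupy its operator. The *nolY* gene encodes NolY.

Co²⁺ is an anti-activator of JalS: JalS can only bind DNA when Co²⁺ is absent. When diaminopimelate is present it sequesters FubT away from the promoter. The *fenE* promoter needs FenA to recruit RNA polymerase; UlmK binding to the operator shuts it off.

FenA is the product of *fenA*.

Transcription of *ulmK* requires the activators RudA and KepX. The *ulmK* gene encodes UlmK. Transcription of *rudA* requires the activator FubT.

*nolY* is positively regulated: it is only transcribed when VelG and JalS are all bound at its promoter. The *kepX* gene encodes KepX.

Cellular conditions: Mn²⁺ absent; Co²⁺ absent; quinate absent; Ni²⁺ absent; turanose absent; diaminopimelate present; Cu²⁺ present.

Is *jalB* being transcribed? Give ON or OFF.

ON

Ni²⁺ is absent, so ElnZ is inactive.
Quinate is absent, so GixD is active.
Mn²⁺ is absent, so VelG is active.
Co²⁺ is absent, so JalS is active.
No repressor is bound and VelG and JalS are active, so *nolY* is transcribed.
So NolY is produced and active.
No repressor is bound and GixD and NolY are active, so *fenA* is transcribed.
So FenA is produced and active.
Diaminopimelate is present, so FubT is inactive.
Required activator FubT is absent, so *rudA* is not transcribed.
So RudA is not produced.
Cu²⁺ is present, so LutY is inactive.
With no repressor bound, *kepX* is transcribed.
So KepX is produced and active.
Required activator RudA is absent, so *ulmK* is not transcribed.
So UlmK is not produced.
No repressor is bound and FenA is active, so *fenE* is transcribed.
So FenE is produced and active.
Turanose is absent, so KosQ is inactive.
No repressor is bound and FenE is active, so *jalB* is transcribed.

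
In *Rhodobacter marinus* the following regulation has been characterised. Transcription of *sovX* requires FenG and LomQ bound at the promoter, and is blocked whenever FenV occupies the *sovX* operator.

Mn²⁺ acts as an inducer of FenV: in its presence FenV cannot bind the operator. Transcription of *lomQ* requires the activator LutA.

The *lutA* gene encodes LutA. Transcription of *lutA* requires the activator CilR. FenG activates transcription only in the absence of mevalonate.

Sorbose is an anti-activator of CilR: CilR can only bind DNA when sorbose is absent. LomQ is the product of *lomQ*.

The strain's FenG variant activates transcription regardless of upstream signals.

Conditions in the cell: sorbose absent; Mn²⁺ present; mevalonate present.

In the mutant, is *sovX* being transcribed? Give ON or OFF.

FenG is constitutively active in this strain.
Mn²⁺ is present, so FenV is inactive.
Sorbose is absent, so CilR is active.
No repressor is bound and CilR is active, so *lutA* is transcribed.
So LutA is produced and active.
No repressor is bound and LutA is active, so *lomQ* is transcribed.
So LomQ is produced and active.
No repressor is bound and FenG and LomQ are active, so *sovX* is transcribed.

ON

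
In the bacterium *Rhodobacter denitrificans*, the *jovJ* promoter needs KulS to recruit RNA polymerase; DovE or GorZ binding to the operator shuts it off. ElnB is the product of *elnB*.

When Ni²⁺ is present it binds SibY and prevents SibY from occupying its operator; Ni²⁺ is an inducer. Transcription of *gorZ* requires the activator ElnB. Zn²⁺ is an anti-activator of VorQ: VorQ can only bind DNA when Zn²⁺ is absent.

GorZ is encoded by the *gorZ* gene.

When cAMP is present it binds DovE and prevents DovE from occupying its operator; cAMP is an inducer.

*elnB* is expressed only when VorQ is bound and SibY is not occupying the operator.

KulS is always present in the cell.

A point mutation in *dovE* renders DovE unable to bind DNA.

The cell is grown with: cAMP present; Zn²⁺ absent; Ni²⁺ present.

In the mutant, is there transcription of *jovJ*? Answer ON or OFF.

OFF

DovE is non-functional in this strain, so it has no effect.
Ni²⁺ is present, so SibY is inactive.
Zn²⁺ is absent, so VorQ is active.
No repressor is bound and VorQ is active, so *elnB* is transcribed.
So ElnB is produced and active.
No repressor is bound and ElnB is active, so *gorZ* is transcribed.
So GorZ is produced and active.
KulS is produced constitutively and is active.
With repressor GorZ bound, *jovJ* is not transcribed.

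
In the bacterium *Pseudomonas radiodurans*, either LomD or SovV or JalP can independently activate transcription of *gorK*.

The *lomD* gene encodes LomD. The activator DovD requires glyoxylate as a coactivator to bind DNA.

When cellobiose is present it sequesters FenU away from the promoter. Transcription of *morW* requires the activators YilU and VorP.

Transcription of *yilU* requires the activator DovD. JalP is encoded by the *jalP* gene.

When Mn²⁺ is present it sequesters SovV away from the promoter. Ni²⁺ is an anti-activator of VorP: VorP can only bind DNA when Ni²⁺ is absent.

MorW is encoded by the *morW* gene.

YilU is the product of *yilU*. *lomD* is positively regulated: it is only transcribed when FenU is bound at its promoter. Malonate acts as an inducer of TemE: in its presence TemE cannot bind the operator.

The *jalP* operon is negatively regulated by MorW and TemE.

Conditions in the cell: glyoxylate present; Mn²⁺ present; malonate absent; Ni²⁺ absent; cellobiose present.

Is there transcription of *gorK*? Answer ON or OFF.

OFF

Cellobiose is present, so FenU is inactive.
Required activator FenU is absent, so *lomD* is not transcribed.
So LomD is not produced.
Mn²⁺ is present, so SovV is inactive.
Glyoxylate is present, so DovD is active.
No repressor is bound and DovD is active, so *yilU* is transcribed.
So YilU is produced and active.
Ni²⁺ is absent, so VorP is active.
No repressor is bound and YilU and VorP are active, so *morW* is transcribed.
So MorW is produced and active.
Malonate is absent, so TemE is active.
With repressor MorW bound, *jalP* is not transcribed.
So JalP is not produced.
No activator is available at the *gorK* promoter, so *gorK* is not transcribed.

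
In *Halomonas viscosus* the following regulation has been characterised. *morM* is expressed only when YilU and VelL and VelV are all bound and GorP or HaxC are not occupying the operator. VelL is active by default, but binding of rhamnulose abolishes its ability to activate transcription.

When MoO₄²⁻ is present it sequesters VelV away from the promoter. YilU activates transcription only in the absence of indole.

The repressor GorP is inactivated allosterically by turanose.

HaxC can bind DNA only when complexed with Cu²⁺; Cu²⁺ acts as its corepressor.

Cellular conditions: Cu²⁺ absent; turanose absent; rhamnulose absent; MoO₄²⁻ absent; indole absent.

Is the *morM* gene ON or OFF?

OFF

Indole is absent, so YilU is active.
Turanose is absent, so GorP is active.
Rhamnulose is absent, so VelL is active.
Cu²⁺ is absent, so HaxC is inactive.
MoO₄²⁻ is absent, so VelV is active.
With repressor GorP bound, *morM* is not transcribed.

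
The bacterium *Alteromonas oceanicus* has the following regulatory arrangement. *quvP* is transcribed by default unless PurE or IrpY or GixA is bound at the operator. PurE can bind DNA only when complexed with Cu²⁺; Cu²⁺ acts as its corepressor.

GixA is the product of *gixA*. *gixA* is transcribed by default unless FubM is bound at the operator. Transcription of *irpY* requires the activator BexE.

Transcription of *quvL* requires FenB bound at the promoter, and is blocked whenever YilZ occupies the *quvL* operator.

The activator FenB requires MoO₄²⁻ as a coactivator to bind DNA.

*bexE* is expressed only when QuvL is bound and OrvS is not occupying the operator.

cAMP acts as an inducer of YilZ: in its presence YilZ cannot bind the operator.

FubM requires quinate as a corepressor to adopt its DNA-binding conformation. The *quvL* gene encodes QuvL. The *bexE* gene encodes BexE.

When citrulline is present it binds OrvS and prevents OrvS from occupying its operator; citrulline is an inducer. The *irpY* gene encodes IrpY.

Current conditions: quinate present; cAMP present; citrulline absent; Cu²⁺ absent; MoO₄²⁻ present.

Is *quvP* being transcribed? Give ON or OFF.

Cu²⁺ is absent, so PurE is inactive.
Citrulline is absent, so OrvS is active.
MoO₄²⁻ is present, so FenB is active.
cAMP is present, so YilZ is inactive.
No repressor is bound and FenB is active, so *quvL* is transcribed.
So QuvL is produced and active.
With repressor OrvS bound, *bexE* is not transcribed.
So BexE is not produced.
Required activator BexE is absent, so *irpY* is not transcribed.
So IrpY is not produced.
Quinate is present, so FubM is active.
With repressor FubM bound, *gixA* is not transcribed.
So GixA is not produced.
With no repressor bound, *quvP* is transcribed.

ON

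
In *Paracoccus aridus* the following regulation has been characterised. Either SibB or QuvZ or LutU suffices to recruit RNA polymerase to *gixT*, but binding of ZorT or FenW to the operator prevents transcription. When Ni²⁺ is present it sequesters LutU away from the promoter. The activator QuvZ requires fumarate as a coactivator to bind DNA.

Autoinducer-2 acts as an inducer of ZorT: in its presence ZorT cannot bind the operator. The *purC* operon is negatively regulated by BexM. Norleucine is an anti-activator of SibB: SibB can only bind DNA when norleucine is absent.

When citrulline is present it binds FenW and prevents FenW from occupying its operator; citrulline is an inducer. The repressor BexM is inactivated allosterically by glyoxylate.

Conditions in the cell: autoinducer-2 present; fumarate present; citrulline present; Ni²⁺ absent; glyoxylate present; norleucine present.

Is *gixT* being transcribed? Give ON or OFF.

Norleucine is present, so SibB is inactive.
Autoinducer-2 is present, so ZorT is inactive.
Fumarate is present, so QuvZ is active.
Citrulline is present, so FenW is inactive.
Ni²⁺ is absent, so LutU is active.
Activator QuvZ is present, so *gixT* is transcribed.

ON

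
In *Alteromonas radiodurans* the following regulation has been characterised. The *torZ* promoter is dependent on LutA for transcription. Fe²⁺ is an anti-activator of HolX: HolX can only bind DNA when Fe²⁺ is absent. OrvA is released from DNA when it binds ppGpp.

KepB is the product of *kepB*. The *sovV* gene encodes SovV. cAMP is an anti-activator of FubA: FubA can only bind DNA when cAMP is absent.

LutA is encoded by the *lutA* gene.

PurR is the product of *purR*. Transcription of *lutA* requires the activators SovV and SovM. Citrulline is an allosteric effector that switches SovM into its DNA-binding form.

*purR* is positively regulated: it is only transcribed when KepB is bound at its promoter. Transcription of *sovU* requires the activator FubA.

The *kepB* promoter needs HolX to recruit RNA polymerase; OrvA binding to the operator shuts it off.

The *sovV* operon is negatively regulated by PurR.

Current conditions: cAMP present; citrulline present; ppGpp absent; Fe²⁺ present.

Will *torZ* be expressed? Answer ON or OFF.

ppGpp is absent, so OrvA is active.
Fe²⁺ is present, so HolX is inactive.
With repressor OrvA bound, *kepB* is not transcribed.
So KepB is not produced.
Required activator KepB is absent, so *purR* is not transcribed.
So PurR is not produced.
With no repressor bound, *sovV* is transcribed.
So SovV is produced and active.
Citrulline is present, so SovM is active.
No repressor is bound and SovV and SovM are active, so *lutA* is transcribed.
So LutA is produced and active.
No repressor is bound and LutA is active, so *torZ* is transcribed.

ON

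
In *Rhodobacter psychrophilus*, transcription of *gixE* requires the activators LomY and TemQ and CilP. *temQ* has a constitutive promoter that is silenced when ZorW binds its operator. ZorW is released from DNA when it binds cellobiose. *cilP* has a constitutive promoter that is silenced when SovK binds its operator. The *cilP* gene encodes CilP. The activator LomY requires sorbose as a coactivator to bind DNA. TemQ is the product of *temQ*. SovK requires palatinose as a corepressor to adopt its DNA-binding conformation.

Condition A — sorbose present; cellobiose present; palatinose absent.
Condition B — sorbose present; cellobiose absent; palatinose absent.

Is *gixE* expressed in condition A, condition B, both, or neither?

A only

Condition A:
Sorbose is present, so LomY is active.
Cellobiose is present, so ZorW is inactive.
With no repressor bound, *temQ* is transcribed.
So TemQ is produced and active.
Palatinose is absent, so SovK is inactive.
With no repressor bound, *cilP* is transcribed.
So CilP is produced and active.
No repressor is bound and LomY and TemQ and CilP are active, so *gixE* is transcribed.
→ *gixE* is ON in A.
Condition B:
Sorbose is present, so LomY is active.
Cellobiose is absent, so ZorW is active.
With repressor ZorW bound, *temQ* is not transcribed.
So TemQ is not produced.
Palatinose is absent, so SovK is inactive.
With no repressor bound, *cilP* is transcribed.
So CilP is produced and active.
Required activator TemQ is absent, so *gixE* is not transcribed.
→ *gixE* is OFF in B.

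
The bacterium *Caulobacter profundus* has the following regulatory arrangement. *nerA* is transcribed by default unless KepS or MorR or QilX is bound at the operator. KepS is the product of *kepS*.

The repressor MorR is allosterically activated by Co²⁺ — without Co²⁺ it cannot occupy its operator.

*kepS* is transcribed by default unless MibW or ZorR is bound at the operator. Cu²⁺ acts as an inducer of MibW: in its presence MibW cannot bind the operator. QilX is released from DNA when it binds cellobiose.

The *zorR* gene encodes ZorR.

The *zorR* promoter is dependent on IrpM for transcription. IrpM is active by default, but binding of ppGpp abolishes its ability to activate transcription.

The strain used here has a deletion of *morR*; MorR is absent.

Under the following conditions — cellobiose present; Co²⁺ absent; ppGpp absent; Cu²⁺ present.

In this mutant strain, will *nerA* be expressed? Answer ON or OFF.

ON

Cu²⁺ is present, so MibW is inactive.
ppGpp is absent, so IrpM is active.
No repressor is bound and IrpM is active, so *zorR* is transcribed.
So ZorR is produced and active.
With repressor ZorR bound, *kepS* is not transcribed.
So KepS is not produced.
MorR is non-functional in this strain, so it has no effect.
Cellobiose is present, so QilX is inactive.
With no repressor bound, *nerA* is transcribed.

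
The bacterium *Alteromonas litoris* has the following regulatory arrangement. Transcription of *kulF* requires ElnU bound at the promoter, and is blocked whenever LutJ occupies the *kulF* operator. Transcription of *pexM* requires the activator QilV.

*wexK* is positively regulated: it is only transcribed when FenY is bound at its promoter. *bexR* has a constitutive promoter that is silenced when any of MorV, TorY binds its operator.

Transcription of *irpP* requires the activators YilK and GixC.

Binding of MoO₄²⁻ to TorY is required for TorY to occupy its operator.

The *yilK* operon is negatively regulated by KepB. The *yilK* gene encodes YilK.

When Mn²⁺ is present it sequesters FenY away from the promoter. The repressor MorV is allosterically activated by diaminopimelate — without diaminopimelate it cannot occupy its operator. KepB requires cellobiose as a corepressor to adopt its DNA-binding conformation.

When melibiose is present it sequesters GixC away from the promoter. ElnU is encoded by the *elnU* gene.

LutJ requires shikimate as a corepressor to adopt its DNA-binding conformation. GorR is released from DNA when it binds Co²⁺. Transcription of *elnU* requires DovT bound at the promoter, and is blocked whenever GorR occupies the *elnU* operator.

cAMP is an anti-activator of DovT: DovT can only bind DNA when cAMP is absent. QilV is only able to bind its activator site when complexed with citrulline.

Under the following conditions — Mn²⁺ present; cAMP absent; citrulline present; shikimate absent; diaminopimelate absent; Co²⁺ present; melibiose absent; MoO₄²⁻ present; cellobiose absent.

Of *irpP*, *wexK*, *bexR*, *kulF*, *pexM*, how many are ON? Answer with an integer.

3

Cellobiose is absent, so KepB is inactive.
With no repressor bound, *yilK* is transcribed.
So YilK is produced and active.
Melibiose is absent, so GixC is active.
No repressor is bound and YilK and GixC are active, so *irpP* is transcribed.
→ *irpP* is ON.
Mn²⁺ is present, so FenY is inactive.
Required activator FenY is absent, so *wexK* is not transcribed.
→ *wexK* is OFF.
Diaminopimelate is absent, so MorV is inactive.
MoO₄²⁻ is present, so TorY is active.
With repressor TorY bound, *bexR* is not transcribed.
→ *bexR* is OFF.
Shikimate is absent, so LutJ is inactive.
Co²⁺ is present, so GorR is inactive.
cAMP is absent, so DovT is active.
No repressor is bound and DovT is active, so *elnU* is transcribed.
So ElnU is produced and active.
No repressor is bound and ElnU is active, so *kulF* is transcribed.
→ *kulF* is ON.
Citrulline is present, so QilV is active.
No repressor is bound and QilV is active, so *pexM* is transcribed.
→ *pexM* is ON.
3 of the 5 genes are transcribed.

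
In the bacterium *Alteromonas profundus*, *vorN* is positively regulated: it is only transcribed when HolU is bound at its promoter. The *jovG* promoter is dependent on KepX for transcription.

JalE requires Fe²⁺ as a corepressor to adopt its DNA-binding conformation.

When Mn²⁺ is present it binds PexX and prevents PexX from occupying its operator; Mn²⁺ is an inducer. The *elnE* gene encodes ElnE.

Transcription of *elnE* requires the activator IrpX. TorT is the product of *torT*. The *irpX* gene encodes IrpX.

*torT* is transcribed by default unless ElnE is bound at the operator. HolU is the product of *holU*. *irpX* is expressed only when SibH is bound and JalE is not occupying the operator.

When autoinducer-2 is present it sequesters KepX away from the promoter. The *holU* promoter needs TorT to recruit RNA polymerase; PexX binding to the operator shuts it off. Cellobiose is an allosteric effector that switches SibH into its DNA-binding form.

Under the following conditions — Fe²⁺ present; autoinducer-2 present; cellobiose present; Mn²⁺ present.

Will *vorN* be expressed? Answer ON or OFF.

ON

Fe²⁺ is present, so JalE is active.
Cellobiose is present, so SibH is active.
With repressor JalE bound, *irpX* is not transcribed.
So IrpX is not produced.
Required activator IrpX is absent, so *elnE* is not transcribed.
So ElnE is not produced.
With no repressor bound, *torT* is transcribed.
So TorT is produced and active.
Mn²⁺ is present, so PexX is inactive.
No repressor is bound and TorT is active, so *holU* is transcribed.
So HolU is produced and active.
No repressor is bound and HolU is active, so *vorN* is transcribed.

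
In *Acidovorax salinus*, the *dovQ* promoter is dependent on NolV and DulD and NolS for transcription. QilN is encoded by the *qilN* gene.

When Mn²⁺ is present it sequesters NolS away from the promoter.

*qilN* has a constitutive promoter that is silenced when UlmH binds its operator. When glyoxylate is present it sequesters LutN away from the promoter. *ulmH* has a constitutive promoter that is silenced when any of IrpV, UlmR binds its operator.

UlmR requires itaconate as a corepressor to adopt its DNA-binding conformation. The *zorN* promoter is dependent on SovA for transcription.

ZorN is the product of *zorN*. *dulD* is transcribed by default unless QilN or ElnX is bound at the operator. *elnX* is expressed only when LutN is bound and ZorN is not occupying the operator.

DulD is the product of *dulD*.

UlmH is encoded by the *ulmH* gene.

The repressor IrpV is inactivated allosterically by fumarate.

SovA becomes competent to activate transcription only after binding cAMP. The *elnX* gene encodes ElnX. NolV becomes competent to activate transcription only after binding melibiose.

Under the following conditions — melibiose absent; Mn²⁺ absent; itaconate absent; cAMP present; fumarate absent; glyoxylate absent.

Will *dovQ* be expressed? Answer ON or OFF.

Melibiose is absent, so NolV is inactive.
Fumarate is absent, so IrpV is active.
Itaconate is absent, so UlmR is inactive.
With repressor IrpV bound, *ulmH* is not transcribed.
So UlmH is not produced.
With no repressor bound, *qilN* is transcribed.
So QilN is produced and active.
Glyoxylate is absent, so LutN is active.
cAMP is present, so SovA is active.
No repressor is bound and SovA is active, so *zorN* is transcribed.
So ZorN is produced and active.
With repressor ZorN bound, *elnX* is not transcribed.
So ElnX is not produced.
With repressor QilN bound, *dulD* is not transcribed.
So DulD is not produced.
Mn²⁺ is absent, so NolS is active.
Required activator NolV is absent, so *dovQ* is not transcribed.

OFF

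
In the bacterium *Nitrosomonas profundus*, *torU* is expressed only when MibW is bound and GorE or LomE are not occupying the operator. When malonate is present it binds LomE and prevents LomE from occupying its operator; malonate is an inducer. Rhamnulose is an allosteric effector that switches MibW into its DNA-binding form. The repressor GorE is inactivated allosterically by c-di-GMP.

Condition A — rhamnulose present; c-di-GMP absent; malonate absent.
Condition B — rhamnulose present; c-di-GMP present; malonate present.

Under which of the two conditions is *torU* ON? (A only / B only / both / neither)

Condition A:
Rhamnulose is present, so MibW is active.
c-di-GMP is absent, so GorE is active.
Malonate is absent, so LomE is active.
With repressor GorE bound, *torU* is not transcribed.
→ *torU* is OFF in A.
Condition B:
Rhamnulose is present, so MibW is active.
c-di-GMP is present, so GorE is inactive.
Malonate is present, so LomE is inactive.
No repressor is bound and MibW is active, so *torU* is transcribed.
→ *torU* is ON in B.

B only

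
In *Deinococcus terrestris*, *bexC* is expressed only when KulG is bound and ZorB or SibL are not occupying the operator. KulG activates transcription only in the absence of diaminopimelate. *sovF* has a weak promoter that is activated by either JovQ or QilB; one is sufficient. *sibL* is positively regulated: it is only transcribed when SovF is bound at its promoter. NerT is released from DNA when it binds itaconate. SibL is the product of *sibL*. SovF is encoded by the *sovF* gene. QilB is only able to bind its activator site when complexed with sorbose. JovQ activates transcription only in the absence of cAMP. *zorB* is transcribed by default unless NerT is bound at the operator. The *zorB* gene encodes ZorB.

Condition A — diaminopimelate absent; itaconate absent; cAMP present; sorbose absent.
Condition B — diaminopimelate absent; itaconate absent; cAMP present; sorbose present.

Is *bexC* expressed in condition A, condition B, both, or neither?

A only

Condition A:
Diaminopimelate is absent, so KulG is active.
Itaconate is absent, so NerT is active.
With repressor NerT bound, *zorB* is not transcribed.
So ZorB is not produced.
cAMP is present, so JovQ is inactive.
Sorbose is absent, so QilB is inactive.
No activator is available at the *sovF* promoter, so *sovF* is not transcribed.
So SovF is not produced.
Required activator SovF is absent, so *sibL* is not transcribed.
So SibL is not produced.
No repressor is bound and KulG is active, so *bexC* is transcribed.
→ *bexC* is ON in A.
Condition B:
Diaminopimelate is absent, so KulG is active.
Itaconate is absent, so NerT is active.
With repressor NerT bound, *zorB* is not transcribed.
So ZorB is not produced.
cAMP is present, so JovQ is inactive.
Sorbose is present, so QilB is active.
Activator QilB is present, so *sovF* is transcribed.
So SovF is produced and active.
No repressor is bound and SovF is active, so *sibL* is transcribed.
So SibL is produced and active.
With repressor SibL bound, *bexC* is not transcribed.
→ *bexC* is OFF in B.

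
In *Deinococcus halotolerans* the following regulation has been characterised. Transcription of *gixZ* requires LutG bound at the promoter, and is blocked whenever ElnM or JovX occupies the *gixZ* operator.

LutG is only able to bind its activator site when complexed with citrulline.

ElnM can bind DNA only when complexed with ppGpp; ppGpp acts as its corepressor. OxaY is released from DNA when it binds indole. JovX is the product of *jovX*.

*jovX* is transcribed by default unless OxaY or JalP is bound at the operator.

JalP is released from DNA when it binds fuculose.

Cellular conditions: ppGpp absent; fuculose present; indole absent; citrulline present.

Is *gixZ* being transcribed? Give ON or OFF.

ON

Citrulline is present, so LutG is active.
ppGpp is absent, so ElnM is inactive.
Indole is absent, so OxaY is active.
Fuculose is present, so JalP is inactive.
With repressor OxaY bound, *jovX* is not transcribed.
So JovX is not produced.
No repressor is bound and LutG is active, so *gixZ* is transcribed.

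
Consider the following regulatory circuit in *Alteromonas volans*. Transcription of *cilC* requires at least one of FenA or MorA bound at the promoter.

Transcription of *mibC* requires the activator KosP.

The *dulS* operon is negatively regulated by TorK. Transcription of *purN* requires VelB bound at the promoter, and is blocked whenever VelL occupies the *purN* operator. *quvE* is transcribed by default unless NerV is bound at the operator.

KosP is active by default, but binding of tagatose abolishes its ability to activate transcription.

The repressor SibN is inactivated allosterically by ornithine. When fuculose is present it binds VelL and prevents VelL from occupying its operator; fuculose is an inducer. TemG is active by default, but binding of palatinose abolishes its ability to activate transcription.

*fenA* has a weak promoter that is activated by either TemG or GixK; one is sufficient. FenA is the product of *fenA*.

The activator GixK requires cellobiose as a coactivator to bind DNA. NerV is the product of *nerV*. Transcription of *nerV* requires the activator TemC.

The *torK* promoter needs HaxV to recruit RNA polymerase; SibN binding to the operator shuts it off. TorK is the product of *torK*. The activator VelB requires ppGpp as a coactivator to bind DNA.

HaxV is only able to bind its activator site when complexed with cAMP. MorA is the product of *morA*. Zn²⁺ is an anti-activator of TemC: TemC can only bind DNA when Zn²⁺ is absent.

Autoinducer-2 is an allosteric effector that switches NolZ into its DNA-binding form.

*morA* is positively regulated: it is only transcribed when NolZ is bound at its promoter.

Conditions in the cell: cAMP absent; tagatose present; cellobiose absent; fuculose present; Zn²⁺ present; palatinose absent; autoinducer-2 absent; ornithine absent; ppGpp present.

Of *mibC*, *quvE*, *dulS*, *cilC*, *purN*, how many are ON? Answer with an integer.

Tagatose is present, so KosP is inactive.
Required activator KosP is absent, so *mibC* is not transcribed.
→ *mibC* is OFF.
Zn²⁺ is present, so TemC is inactive.
Required activator TemC is absent, so *nerV* is not transcribed.
So NerV is not produced.
With no repressor bound, *quvE* is transcribed.
→ *quvE* is ON.
cAMP is absent, so HaxV is inactive.
Ornithine is absent, so SibN is active.
With repressor SibN bound, *torK* is not transcribed.
So TorK is not produced.
With no repressor bound, *dulS* is transcribed.
→ *dulS* is ON.
Palatinose is absent, so TemG is active.
Cellobiose is absent, so GixK is inactive.
Activator TemG is present, so *fenA* is transcribed.
So FenA is produced and active.
Autoinducer-2 is absent, so NolZ is inactive.
Required activator NolZ is absent, so *morA* is not transcribed.
So MorA is not produced.
Activator FenA is present, so *cilC* is transcribed.
→ *cilC* is ON.
ppGpp is present, so VelB is active.
Fuculose is present, so VelL is inactive.
No repressor is bound and VelB is active, so *purN* is transcribed.
→ *purN* is ON.
4 of the 5 genes are transcribed.

4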